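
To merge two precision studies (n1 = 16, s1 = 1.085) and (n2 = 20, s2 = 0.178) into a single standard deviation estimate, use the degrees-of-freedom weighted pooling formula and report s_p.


s_p = sqrt(((n1-1)*s1^2 + (n2-1)*s2^2) / (n1+n2-2))
numerator = (16-1)*1.085^2 + (20-1)*0.178^2 = 17.658375 + 0.601996 = 18.260371
denominator = 16 + 20 - 2 = 34
s_p^2 = 18.260371 / 34 = 0.53706974
s_p = sqrt(0.53706974) = 0.7329

0.7329


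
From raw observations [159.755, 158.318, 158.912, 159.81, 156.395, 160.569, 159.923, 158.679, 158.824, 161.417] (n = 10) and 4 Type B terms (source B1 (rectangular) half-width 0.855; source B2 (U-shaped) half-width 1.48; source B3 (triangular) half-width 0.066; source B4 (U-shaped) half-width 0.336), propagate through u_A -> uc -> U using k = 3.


mean = (159.755 + 158.318 + 158.912 + 159.81 + 156.395 + 160.569 + 159.923 + 158.679 + 158.824 + 161.417) / 10 = 159.2602
s = sqrt(sum((x - mean)^2)/(n-1)) = 1.3783071
u_A = s / sqrt(n) = 1.3783071 / sqrt(10) = 0.43585898
u_B1 = 0.855 / sqrt(3) = 0.49363448
u_B2 = 1.48 / sqrt(2) = 1.046518
u_B3 = 0.066 / sqrt(6) = 0.026944387
u_B4 = 0.336 / sqrt(2) = 0.23758788
uc = sqrt(0.43585898^2 + 0.49363448^2 + 1.046518^2 + 0.026944387^2 + 0.23758788^2) = 1.2593736
U = k * uc = 3 * 1.2593736
U = 3.7781

3.7781


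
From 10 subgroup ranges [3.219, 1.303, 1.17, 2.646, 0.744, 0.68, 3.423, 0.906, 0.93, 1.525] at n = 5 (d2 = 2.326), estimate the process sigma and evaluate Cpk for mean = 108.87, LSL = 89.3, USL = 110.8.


R_bar = (3.219 + 1.303 + 1.17 + 2.646 + 0.744 + 0.68 + 3.423 + 0.906 + 0.93 + 1.525) / 10 = 1.6546
sigma = R_bar / d2 = 1.6546 / 2.326 = 0.71134996
Cp = (USL - LSL)/(6*sigma) = (110.8 - 89.3)/(6*0.71134996) = 5.0374
Cpu = (110.8 - 108.87)/(3*0.71134996) = 0.9044
Cpl = (108.87 - 89.3)/(3*0.71134996) = 9.1704
Cpk = min(Cpu, Cpl) = 0.9044

0.9044


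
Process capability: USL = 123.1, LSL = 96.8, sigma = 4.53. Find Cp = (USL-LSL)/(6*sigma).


Cp = (USL - LSL) / (6 * sigma)
= (123.1 - 96.8) / (6 * 4.53)
= 26.3000 / 27.1800
= 0.9676

0.9676


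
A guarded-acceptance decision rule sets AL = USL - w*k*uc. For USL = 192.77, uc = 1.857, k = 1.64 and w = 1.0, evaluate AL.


U = k * uc = 1.64 * 1.857 = 3.04548
guard band g = w * U = 1.0 * 3.04548 = 3.04548
AL = USL - g = 192.77 - 3.04548
AL = 189.7245

189.7245


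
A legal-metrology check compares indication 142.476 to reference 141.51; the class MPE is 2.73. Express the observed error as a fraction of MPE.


e = indication - reference = 142.476 - 141.51 = 0.9660
|e| = 0.9660
ratio = |e| / MPE = 0.9660 / 2.73
ratio = 0.3538

0.3538


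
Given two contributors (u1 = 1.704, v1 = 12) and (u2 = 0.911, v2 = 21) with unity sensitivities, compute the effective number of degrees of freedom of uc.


uc = sqrt(u1^2 + u2^2) = sqrt(1.704^2 + 0.911^2) = 1.9322363
v_eff = uc^4 / (u1^4/v1 + u2^4/v2)
= 1.9322363^4 / (1.704^4/12 + 0.911^4/21)
= 13.939299 / 0.73538067
v_eff = 18.9552

18.9552


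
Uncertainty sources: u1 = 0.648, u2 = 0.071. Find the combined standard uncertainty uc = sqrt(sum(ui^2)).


uc = sqrt(0.648^2 + 0.071^2)
uc = sqrt(0.424945)
uc = 0.6519

0.6519


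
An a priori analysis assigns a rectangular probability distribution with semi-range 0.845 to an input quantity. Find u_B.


u_B = half_width / sqrt(3)
u_B = 0.845 / 1.7320508
u_B = 0.4879

0.4879


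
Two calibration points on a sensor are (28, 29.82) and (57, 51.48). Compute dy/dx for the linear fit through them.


slope = (y2 - y1) / (x2 - x1)
= (51.48 - 29.82) / (57 - 28)
= 21.6600 / 29
= 0.7469

0.7469


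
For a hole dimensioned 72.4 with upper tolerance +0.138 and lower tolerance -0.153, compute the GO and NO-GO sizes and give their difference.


GO = nominal - lower_tol (smallest hole = maximum material condition)
GO = 72.4 - 0.153 = 72.247
NO-GO = nominal + upper_tol (largest hole = least material condition)
NO-GO = 72.4 + 0.138 = 72.538
spread = NO-GO - GO = 72.538 - 72.247 = 0.2910

0.2910


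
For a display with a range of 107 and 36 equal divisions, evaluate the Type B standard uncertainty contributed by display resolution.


resolution = range / divisions
resolution = 107 / 36 = 2.9722222
u_res = resolution / (2*sqrt(3))
u_res = 2.9722222 / 3.4641016
u_res = 0.8580

0.8580


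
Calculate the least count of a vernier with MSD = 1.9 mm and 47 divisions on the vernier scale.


LC = MSD / n_div
= 1.9 / 47
= 0.0404

0.0404


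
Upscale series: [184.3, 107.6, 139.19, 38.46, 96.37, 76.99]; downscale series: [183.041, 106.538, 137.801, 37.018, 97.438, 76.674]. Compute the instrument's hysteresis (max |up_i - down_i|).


|184.3 - 183.041| = 1.2590
|107.6 - 106.538| = 1.0620
|139.19 - 137.801| = 1.3890
|38.46 - 37.018| = 1.4420
|96.37 - 97.438| = 1.0680
|76.99 - 76.674| = 0.3160
hysteresis = max(diffs) = 1.4420

1.4420


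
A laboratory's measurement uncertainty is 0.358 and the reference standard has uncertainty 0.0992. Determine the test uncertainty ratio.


TUR = u_lab / u_ref
= 0.358 / 0.0992
= 3.6089

3.6089


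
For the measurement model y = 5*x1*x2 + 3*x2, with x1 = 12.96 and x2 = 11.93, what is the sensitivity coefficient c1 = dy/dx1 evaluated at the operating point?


y = 5*x1*x2 + 3*x2
dy/dx1 = 5*x2
Evaluate at x2 = 11.93: c1 = 5 * 11.93
c1 = 59.6500

59.6500


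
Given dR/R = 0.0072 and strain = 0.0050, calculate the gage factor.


GF = (dR/R) / epsilon
= 0.0072 / 0.0050
= 1.4400

1.4400


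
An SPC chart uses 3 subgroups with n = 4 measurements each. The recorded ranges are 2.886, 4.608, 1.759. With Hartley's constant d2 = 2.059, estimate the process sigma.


R_bar = (2.886 + 4.608 + 1.759) / 3
R_bar = 9.253 / 3 = 3.0843333
sigma_hat = R_bar / d2 = 3.0843333 / 2.059 = 1.4980

1.4980


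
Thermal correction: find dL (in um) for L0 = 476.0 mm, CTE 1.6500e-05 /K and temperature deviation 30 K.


dL = L * alpha * dT
= 476.0 * 1.6500e-05 * 30
= 0.2356200 mm
dL_um = 0.2356200 * 1000 = 235.6200 um

235.6200


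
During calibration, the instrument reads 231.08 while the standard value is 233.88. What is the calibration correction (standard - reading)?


Correction = standard - reading
= 233.88 - 231.08
= 2.8000

2.8000


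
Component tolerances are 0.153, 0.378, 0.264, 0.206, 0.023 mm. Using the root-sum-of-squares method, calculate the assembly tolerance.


RSS = sqrt(0.153^2 + 0.378^2 + 0.264^2 + 0.206^2 + 0.023^2)
= sqrt(0.278954)
= 0.5282

0.5282


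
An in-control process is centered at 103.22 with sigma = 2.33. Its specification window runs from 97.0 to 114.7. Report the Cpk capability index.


Cpu = (USL - mean) / (3*sigma) = (114.7 - 103.22) / (3*2.33) = 1.6423
Cpl = (mean - LSL) / (3*sigma) = (103.22 - 97.0) / (3*2.33) = 0.8898
Cpk = min(Cpu, Cpl) = 0.8898

0.8898


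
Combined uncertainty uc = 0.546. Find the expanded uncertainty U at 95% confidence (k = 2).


U = k * uc
U = 2 * 0.546
U = 1.0920

1.0920


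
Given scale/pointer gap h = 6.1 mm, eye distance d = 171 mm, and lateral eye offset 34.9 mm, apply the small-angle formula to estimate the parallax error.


error = h * offset / d
= 6.1 * 34.9 / 171
= 1.2450

1.2450


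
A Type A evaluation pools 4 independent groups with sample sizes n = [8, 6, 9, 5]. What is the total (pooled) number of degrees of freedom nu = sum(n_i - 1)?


nu = sum_i (n_i - 1)
nu = ((8 - 1) + (6 - 1) + (9 - 1) + (5 - 1))
nu = 7 + 5 + 8 + 4
nu = 24

24


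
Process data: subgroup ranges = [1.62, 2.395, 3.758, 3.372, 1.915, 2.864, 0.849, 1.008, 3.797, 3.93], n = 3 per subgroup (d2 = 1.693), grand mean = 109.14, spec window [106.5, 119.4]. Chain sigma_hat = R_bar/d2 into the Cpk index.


R_bar = (1.62 + 2.395 + 3.758 + 3.372 + 1.915 + 2.864 + 0.849 + 1.008 + 3.797 + 3.93) / 10 = 2.5508
sigma = R_bar / d2 = 2.5508 / 1.693 = 1.5066745
Cp = (USL - LSL)/(6*sigma) = (119.4 - 106.5)/(6*1.5066745) = 1.4270
Cpu = (119.4 - 109.14)/(3*1.5066745) = 2.2699
Cpl = (109.14 - 106.5)/(3*1.5066745) = 0.5841
Cpk = min(Cpu, Cpl) = 0.5841

0.5841


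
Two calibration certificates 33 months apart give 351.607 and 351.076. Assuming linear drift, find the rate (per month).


rate = (v2 - v1) / months
= (351.076 - 351.607) / 33
= -0.5310 / 33
= -0.0161

-0.0161


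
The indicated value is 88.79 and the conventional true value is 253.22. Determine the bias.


Systematic error = measured - true
= 88.79 - 253.22
= -164.4300

-164.4300


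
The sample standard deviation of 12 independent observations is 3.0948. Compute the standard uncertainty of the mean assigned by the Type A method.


u_A = s / sqrt(n)
u_A = 3.0948 / sqrt(12)
u_A = 3.0948 / 3.4641016
u_A = 0.8934

0.8934


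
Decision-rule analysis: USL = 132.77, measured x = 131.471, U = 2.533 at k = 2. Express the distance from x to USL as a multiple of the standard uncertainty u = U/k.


u = U / k = 2.533 / 2 = 1.2665
margin = |USL - x| = |132.77 - 131.471| = 1.299
z = margin / u = 1.299 / 1.2665
z = 1.0257

1.0257


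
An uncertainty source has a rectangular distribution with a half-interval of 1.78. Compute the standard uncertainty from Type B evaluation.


u_B = half_width / sqrt(3)
u_B = 1.78 / 1.7320508
u_B = 1.0277

1.0277


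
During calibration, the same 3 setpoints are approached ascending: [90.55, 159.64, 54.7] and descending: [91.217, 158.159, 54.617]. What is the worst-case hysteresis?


|90.55 - 91.217| = 0.6670
|159.64 - 158.159| = 1.4810
|54.7 - 54.617| = 0.0830
hysteresis = max(diffs) = 1.4810

1.4810


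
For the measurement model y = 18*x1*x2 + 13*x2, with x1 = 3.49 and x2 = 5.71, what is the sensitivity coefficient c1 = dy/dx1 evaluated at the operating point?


y = 18*x1*x2 + 13*x2
dy/dx1 = 18*x2
Evaluate at x2 = 5.71: c1 = 18 * 5.71
c1 = 102.7800

102.7800


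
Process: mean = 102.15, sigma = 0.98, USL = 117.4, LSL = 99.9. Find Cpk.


Cpu = (USL - mean) / (3*sigma) = (117.4 - 102.15) / (3*0.98) = 5.1871
Cpl = (mean - LSL) / (3*sigma) = (102.15 - 99.9) / (3*0.98) = 0.7653
Cpk = min(Cpu, Cpl) = 0.7653

0.7653


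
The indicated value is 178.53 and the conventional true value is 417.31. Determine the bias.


Systematic error = measured - true
= 178.53 - 417.31
= -238.7800

-238.7800


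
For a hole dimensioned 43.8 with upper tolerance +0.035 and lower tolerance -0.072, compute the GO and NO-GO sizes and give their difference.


GO = nominal - lower_tol (smallest hole = maximum material condition)
GO = 43.8 - 0.072 = 43.728
NO-GO = nominal + upper_tol (largest hole = least material condition)
NO-GO = 43.8 + 0.035 = 43.835
spread = NO-GO - GO = 43.835 - 43.728 = 0.1070

0.1070


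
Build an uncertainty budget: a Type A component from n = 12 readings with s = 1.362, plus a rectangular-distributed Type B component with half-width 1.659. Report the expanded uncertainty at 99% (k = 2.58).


u_A = s / sqrt(n) = 1.362 / sqrt(12) = 0.39317553
u_B = half_width / sqrt(3) = 1.659 / sqrt(3) = 0.9578241
uc = sqrt(u_A^2 + u_B^2) = sqrt(0.39317553^2 + 0.9578241^2) = 1.0353811
U = k * uc = 2.58 * 1.0353811
U = 2.6713

2.6713


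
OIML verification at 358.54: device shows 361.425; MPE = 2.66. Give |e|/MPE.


e = indication - reference = 361.425 - 358.54 = 2.8850
|e| = 2.8850
ratio = |e| / MPE = 2.8850 / 2.66
ratio = 1.0846

1.0846


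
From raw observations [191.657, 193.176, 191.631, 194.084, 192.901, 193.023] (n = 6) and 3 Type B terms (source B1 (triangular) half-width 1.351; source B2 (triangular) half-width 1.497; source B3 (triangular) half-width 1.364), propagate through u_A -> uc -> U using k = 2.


mean = (191.657 + 193.176 + 191.631 + 194.084 + 192.901 + 193.023) / 6 = 192.7453333
s = sqrt(sum((x - mean)^2)/(n-1)) = 0.94921455
u_A = s / sqrt(n) = 0.94921455 / sqrt(6) = 0.38751522
u_B1 = 1.351 / sqrt(6) = 0.55154344
u_B2 = 1.497 / sqrt(6) = 0.61114769
u_B3 = 1.364 / sqrt(6) = 0.55685067
uc = sqrt(0.38751522^2 + 0.55154344^2 + 0.61114769^2 + 0.55685067^2) = 1.0667485
U = k * uc = 2 * 1.0667485
U = 2.1335

2.1335


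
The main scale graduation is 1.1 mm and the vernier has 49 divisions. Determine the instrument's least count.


LC = MSD / n_div
= 1.1 / 49
= 0.0224

0.0224


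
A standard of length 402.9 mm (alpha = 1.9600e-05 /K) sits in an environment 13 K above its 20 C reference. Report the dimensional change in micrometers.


dL = L * alpha * dT
= 402.9 * 1.9600e-05 * 13
= 0.1026589 mm
dL_um = 0.1026589 * 1000 = 102.6589 um

102.6589


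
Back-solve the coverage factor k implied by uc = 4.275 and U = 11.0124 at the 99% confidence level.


k = U / uc
k = 11.0124 / 4.275
k = 2.576

2.576


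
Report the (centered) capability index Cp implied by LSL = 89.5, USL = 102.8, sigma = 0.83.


Cp = (USL - LSL) / (6 * sigma)
= (102.8 - 89.5) / (6 * 0.83)
= 13.3000 / 4.9800
= 2.6707

2.6707


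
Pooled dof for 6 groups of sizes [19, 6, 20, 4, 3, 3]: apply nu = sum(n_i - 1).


nu = sum_i (n_i - 1)
nu = ((19 - 1) + (6 - 1) + (20 - 1) + (4 - 1) + (3 - 1) + (3 - 1))
nu = 18 + 5 + 19 + 3 + 2 + 2
nu = 49

49


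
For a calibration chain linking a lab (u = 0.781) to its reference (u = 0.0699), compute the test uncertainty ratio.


TUR = u_lab / u_ref
= 0.781 / 0.0699
= 11.1731

11.1731


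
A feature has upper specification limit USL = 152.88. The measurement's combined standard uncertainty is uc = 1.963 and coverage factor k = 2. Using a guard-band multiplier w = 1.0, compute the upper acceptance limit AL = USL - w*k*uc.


U = k * uc = 2 * 1.963 = 3.926
guard band g = w * U = 1.0 * 3.926 = 3.926
AL = USL - g = 152.88 - 3.926
AL = 148.9540

148.9540


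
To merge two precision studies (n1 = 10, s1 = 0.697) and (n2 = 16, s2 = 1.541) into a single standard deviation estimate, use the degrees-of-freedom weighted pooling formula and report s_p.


s_p = sqrt(((n1-1)*s1^2 + (n2-1)*s2^2) / (n1+n2-2))
numerator = (10-1)*0.697^2 + (16-1)*1.541^2 = 4.372281 + 35.620215 = 39.992496
denominator = 10 + 16 - 2 = 24
s_p^2 = 39.992496 / 24 = 1.666354
s_p = sqrt(1.666354) = 1.2909

1.2909


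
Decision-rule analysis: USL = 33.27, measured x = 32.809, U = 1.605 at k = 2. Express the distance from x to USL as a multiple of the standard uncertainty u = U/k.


u = U / k = 1.605 / 2 = 0.8025
margin = |USL - x| = |33.27 - 32.809| = 0.461
z = margin / u = 0.461 / 0.8025
z = 0.5745

0.5745


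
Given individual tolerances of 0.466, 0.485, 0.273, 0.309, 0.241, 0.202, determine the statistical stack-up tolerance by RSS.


RSS = sqrt(0.466^2 + 0.485^2 + 0.273^2 + 0.309^2 + 0.241^2 + 0.202^2)
= sqrt(0.721276)
= 0.8493

0.8493


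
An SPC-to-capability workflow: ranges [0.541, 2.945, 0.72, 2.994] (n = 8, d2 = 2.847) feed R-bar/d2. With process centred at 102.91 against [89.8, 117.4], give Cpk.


R_bar = (0.541 + 2.945 + 0.72 + 2.994) / 4 = 1.8
sigma = R_bar / d2 = 1.8 / 2.847 = 0.63224447
Cp = (USL - LSL)/(6*sigma) = (117.4 - 89.8)/(6*0.63224447) = 7.2757
Cpu = (117.4 - 102.91)/(3*0.63224447) = 7.6394
Cpl = (102.91 - 89.8)/(3*0.63224447) = 6.9119
Cpk = min(Cpu, Cpl) = 6.9119

6.9119


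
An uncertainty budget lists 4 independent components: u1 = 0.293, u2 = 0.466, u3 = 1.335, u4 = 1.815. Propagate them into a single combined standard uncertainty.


uc = sqrt(0.293^2 + 0.466^2 + 1.335^2 + 1.815^2)
uc = sqrt(5.379455)
uc = 2.3194

2.3194


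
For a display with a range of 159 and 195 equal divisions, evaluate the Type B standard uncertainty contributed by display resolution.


resolution = range / divisions
resolution = 159 / 195 = 0.81538462
u_res = resolution / (2*sqrt(3))
u_res = 0.81538462 / 3.4641016
u_res = 0.2354

0.2354


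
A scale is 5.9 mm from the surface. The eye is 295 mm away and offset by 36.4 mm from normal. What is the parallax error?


error = h * offset / d
= 5.9 * 36.4 / 295
= 0.7280

0.7280


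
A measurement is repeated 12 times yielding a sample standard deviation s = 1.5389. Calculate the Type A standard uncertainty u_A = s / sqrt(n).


u_A = s / sqrt(n)
u_A = 1.5389 / sqrt(12)
u_A = 1.5389 / 3.4641016
u_A = 0.4442

0.4442


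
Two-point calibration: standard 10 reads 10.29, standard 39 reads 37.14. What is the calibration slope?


slope = (y2 - y1) / (x2 - x1)
= (37.14 - 10.29) / (39 - 10)
= 26.8500 / 29
= 0.9259

0.9259


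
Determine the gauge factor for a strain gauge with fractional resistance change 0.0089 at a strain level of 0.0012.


GF = (dR/R) / epsilon
= 0.0089 / 0.0012
= 7.4167

7.4167


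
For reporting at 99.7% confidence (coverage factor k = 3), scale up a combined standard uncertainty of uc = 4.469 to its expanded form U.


U = k * uc
U = 3 * 4.469
U = 13.4070

13.4070


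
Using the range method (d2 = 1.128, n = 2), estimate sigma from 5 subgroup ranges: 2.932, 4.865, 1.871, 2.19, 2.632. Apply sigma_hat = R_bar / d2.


R_bar = (2.932 + 4.865 + 1.871 + 2.19 + 2.632) / 5
R_bar = 14.49 / 5 = 2.898
sigma_hat = R_bar / d2 = 2.898 / 1.128 = 2.5691

2.5691


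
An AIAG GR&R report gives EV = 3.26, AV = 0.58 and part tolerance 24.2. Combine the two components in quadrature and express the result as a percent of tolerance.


GRR = sqrt(EV^2 + AV^2) = sqrt(3.26^2 + 0.58^2) = 3.3111931
%GRR = GRR / tol * 100 = 3.3111931 / 24.2 * 100
%GRR = 13.6826

13.6826


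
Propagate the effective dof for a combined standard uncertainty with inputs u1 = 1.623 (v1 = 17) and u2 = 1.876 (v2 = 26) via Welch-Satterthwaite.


uc = sqrt(u1^2 + u2^2) = sqrt(1.623^2 + 1.876^2) = 2.4806259
v_eff = uc^4 / (u1^4/v1 + u2^4/v2)
= 2.4806259^4 / (1.623^4/17 + 1.876^4/26)
= 37.865622 / 0.88453994
v_eff = 42.8083

42.8083


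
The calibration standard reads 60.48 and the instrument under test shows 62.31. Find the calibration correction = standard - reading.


Correction = standard - reading
= 60.48 - 62.31
= -1.8300

-1.8300


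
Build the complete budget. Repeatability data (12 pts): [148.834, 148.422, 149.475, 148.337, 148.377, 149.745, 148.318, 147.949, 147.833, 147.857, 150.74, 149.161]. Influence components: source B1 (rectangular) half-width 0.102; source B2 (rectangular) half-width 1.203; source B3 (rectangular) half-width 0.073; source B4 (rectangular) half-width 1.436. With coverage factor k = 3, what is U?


mean = (148.834 + 148.422 + 149.475 + 148.337 + 148.377 + 149.745 + 148.318 + 147.949 + 147.833 + 147.857 + 150.74 + 149.161) / 12 = 148.754
s = sqrt(sum((x - mean)^2)/(n-1)) = 0.88087663
u_A = s / sqrt(n) = 0.88087663 / sqrt(12) = 0.25428718
u_B1 = 0.102 / sqrt(3) = 0.058889727
u_B2 = 1.203 / sqrt(3) = 0.69455237
u_B3 = 0.073 / sqrt(3) = 0.04214657
u_B4 = 1.436 / sqrt(3) = 0.82907499
uc = sqrt(0.25428718^2 + 0.058889727^2 + 0.69455237^2 + 0.04214657^2 + 0.82907499^2) = 1.1134068
U = k * uc = 3 * 1.1134068
U = 3.3402

3.3402


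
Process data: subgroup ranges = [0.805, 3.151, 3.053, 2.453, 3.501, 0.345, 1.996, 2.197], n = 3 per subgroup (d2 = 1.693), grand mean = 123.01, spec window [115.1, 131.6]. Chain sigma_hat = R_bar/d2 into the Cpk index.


R_bar = (0.805 + 3.151 + 3.053 + 2.453 + 3.501 + 0.345 + 1.996 + 2.197) / 8 = 2.187625
sigma = R_bar / d2 = 2.187625 / 1.693 = 1.2921589
Cp = (USL - LSL)/(6*sigma) = (131.6 - 115.1)/(6*1.2921589) = 2.1282
Cpu = (131.6 - 123.01)/(3*1.2921589) = 2.2159
Cpl = (123.01 - 115.1)/(3*1.2921589) = 2.0405
Cpk = min(Cpu, Cpl) = 2.0405

2.0405


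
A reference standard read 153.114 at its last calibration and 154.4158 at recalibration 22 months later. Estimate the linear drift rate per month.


rate = (v2 - v1) / months
= (154.4158 - 153.114) / 22
= 1.3018 / 22
= 0.0592

0.0592


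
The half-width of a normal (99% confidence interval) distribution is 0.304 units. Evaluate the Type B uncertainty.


u_B = half_width / 2.576
u_B = 0.304 / 2.576
u_B = 0.1180

0.1180


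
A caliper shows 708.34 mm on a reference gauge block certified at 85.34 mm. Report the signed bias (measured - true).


Systematic error = measured - true
= 708.34 - 85.34
= 623.0000

623.0000


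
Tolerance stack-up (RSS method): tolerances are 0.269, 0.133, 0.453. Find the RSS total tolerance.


RSS = sqrt(0.269^2 + 0.133^2 + 0.453^2)
= sqrt(0.295259)
= 0.5434

0.5434


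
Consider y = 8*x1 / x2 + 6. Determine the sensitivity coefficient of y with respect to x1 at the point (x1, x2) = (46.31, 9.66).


y = 8*x1 / x2 + 6
dy/dx1 = 8/x2
Evaluate at x2 = 9.66: c1 = 8 / 9.66
c1 = 0.8282

0.8282


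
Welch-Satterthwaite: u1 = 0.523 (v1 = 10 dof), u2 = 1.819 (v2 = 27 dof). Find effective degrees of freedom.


uc = sqrt(u1^2 + u2^2) = sqrt(0.523^2 + 1.819^2) = 1.8926938
v_eff = uc^4 / (u1^4/v1 + u2^4/v2)
= 1.8926938^4 / (0.523^4/10 + 1.819^4/27)
= 12.8328 / 0.41295957
v_eff = 31.0752

31.0752


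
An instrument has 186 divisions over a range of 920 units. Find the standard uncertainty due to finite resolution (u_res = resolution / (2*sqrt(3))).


resolution = range / divisions
resolution = 920 / 186 = 4.9462366
u_res = resolution / (2*sqrt(3))
u_res = 4.9462366 / 3.4641016
u_res = 1.4279

1.4279


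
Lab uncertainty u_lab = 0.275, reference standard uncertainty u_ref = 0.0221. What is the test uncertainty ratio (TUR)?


TUR = u_lab / u_ref
= 0.275 / 0.0221
= 12.4434

12.4434


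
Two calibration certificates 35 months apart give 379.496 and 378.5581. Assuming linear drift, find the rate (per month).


rate = (v2 - v1) / months
= (378.5581 - 379.496) / 35
= -0.9379 / 35
= -0.0268

-0.0268


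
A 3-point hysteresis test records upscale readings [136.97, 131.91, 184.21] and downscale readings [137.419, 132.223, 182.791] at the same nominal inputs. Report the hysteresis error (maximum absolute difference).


|136.97 - 137.419| = 0.4490
|131.91 - 132.223| = 0.3130
|184.21 - 182.791| = 1.4190
hysteresis = max(diffs) = 1.4190

1.4190


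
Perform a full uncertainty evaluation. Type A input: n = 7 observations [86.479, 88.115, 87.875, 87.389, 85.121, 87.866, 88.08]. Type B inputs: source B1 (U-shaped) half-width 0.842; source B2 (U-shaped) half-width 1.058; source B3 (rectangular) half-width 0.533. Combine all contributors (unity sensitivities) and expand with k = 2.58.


mean = (86.479 + 88.115 + 87.875 + 87.389 + 85.121 + 87.866 + 88.08) / 7 = 87.275
s = sqrt(sum((x - mean)^2)/(n-1)) = 1.1067395
u_A = s / sqrt(n) = 1.1067395 / sqrt(7) = 0.41830821
u_B1 = 0.842 / sqrt(2) = 0.59538391
u_B2 = 1.058 / sqrt(2) = 0.74811897
u_B3 = 0.533 / sqrt(3) = 0.30772769
uc = sqrt(0.41830821^2 + 0.59538391^2 + 0.74811897^2 + 0.30772769^2) = 1.0880451
U = k * uc = 2.58 * 1.0880451
U = 2.8072

2.8072


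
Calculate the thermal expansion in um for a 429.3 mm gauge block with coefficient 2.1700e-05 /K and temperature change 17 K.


dL = L * alpha * dT
= 429.3 * 2.1700e-05 * 17
= 0.1583688 mm
dL_um = 0.1583688 * 1000 = 158.3688 um

158.3688


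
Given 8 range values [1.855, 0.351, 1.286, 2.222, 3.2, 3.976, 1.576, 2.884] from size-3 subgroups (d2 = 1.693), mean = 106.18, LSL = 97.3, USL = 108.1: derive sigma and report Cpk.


R_bar = (1.855 + 0.351 + 1.286 + 2.222 + 3.2 + 3.976 + 1.576 + 2.884) / 8 = 2.16875
sigma = R_bar / d2 = 2.16875 / 1.693 = 1.28101
Cp = (USL - LSL)/(6*sigma) = (108.1 - 97.3)/(6*1.28101) = 1.4051
Cpu = (108.1 - 106.18)/(3*1.28101) = 0.4996
Cpl = (106.18 - 97.3)/(3*1.28101) = 2.3107
Cpk = min(Cpu, Cpl) = 0.4996

0.4996


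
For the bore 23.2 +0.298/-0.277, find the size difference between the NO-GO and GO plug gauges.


GO = nominal - lower_tol (smallest hole = maximum material condition)
GO = 23.2 - 0.277 = 22.923
NO-GO = nominal + upper_tol (largest hole = least material condition)
NO-GO = 23.2 + 0.298 = 23.498
spread = NO-GO - GO = 23.498 - 22.923 = 0.5750

0.5750


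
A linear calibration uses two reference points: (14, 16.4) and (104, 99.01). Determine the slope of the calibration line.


slope = (y2 - y1) / (x2 - x1)
= (99.01 - 16.4) / (104 - 14)
= 82.6100 / 90
= 0.9179

0.9179


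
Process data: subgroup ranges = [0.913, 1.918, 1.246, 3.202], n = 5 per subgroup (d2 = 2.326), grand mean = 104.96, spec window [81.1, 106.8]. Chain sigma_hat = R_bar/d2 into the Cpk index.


R_bar = (0.913 + 1.918 + 1.246 + 3.202) / 4 = 1.81975
sigma = R_bar / d2 = 1.81975 / 2.326 = 0.78235168
Cp = (USL - LSL)/(6*sigma) = (106.8 - 81.1)/(6*0.78235168) = 5.4749
Cpu = (106.8 - 104.96)/(3*0.78235168) = 0.7840
Cpl = (104.96 - 81.1)/(3*0.78235168) = 10.1659
Cpk = min(Cpu, Cpl) = 0.7840

0.7840


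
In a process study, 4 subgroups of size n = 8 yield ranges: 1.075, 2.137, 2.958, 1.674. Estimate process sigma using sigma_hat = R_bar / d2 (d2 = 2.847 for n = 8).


R_bar = (1.075 + 2.137 + 2.958 + 1.674) / 4
R_bar = 7.844 / 4 = 1.961
sigma_hat = R_bar / d2 = 1.961 / 2.847 = 0.6888

0.6888


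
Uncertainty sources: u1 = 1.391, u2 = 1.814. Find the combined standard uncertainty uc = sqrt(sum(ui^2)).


uc = sqrt(1.391^2 + 1.814^2)
uc = sqrt(5.225477)
uc = 2.2859

2.2859


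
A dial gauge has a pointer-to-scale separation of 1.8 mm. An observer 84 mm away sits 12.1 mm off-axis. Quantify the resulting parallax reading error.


error = h * offset / d
= 1.8 * 12.1 / 84
= 0.2593

0.2593


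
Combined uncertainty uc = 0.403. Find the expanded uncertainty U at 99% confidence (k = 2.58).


U = k * uc
U = 2.58 * 0.403
U = 1.0397

1.0397


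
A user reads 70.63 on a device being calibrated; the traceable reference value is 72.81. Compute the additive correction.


Correction = standard - reading
= 72.81 - 70.63
= 2.1800

2.1800


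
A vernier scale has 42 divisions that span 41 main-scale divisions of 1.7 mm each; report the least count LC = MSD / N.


LC = MSD / n_div
= 1.7 / 42
= 0.0405

0.0405


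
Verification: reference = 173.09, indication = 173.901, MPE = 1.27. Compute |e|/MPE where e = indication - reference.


e = indication - reference = 173.901 - 173.09 = 0.8110
|e| = 0.8110
ratio = |e| / MPE = 0.8110 / 1.27
ratio = 0.6386

0.6386


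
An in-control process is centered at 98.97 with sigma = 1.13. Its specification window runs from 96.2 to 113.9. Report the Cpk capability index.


Cpu = (USL - mean) / (3*sigma) = (113.9 - 98.97) / (3*1.13) = 4.4041
Cpl = (mean - LSL) / (3*sigma) = (98.97 - 96.2) / (3*1.13) = 0.8171
Cpk = min(Cpu, Cpl) = 0.8171

0.8171


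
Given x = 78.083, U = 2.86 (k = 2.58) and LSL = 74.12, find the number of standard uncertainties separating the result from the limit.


u = U / k = 2.86 / 2.58 = 1.1085271
margin = |LSL - x| = |74.12 - 78.083| = 3.963
z = margin / u = 3.963 / 1.1085271
z = 3.5750

3.5750


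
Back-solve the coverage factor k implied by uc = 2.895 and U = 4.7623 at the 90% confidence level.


k = U / uc
k = 4.7623 / 2.895
k = 1.645

1.645


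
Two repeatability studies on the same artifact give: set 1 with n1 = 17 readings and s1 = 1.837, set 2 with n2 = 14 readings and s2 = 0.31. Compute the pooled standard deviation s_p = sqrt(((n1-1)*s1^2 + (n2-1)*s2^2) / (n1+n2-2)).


s_p = sqrt(((n1-1)*s1^2 + (n2-1)*s2^2) / (n1+n2-2))
numerator = (17-1)*1.837^2 + (14-1)*0.31^2 = 53.993104 + 1.2493 = 55.242404
denominator = 17 + 14 - 2 = 29
s_p^2 = 55.242404 / 29 = 1.9049105
s_p = sqrt(1.9049105) = 1.3802

1.3802


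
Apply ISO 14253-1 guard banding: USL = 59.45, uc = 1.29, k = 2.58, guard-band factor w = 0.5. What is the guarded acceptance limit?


U = k * uc = 2.58 * 1.29 = 3.3282
guard band g = w * U = 0.5 * 3.3282 = 1.6641
AL = USL - g = 59.45 - 1.6641
AL = 57.7859

57.7859


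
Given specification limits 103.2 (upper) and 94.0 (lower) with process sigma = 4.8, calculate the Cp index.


Cp = (USL - LSL) / (6 * sigma)
= (103.2 - 94.0) / (6 * 4.8)
= 9.2000 / 28.8000
= 0.3194

0.3194


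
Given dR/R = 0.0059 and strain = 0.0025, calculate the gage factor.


GF = (dR/R) / epsilon
= 0.0059 / 0.0025
= 2.3600

2.3600


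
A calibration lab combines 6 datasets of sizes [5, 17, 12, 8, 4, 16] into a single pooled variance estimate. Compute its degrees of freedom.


nu = sum_i (n_i - 1)
nu = ((5 - 1) + (17 - 1) + (12 - 1) + (8 - 1) + (4 - 1) + (16 - 1))
nu = 4 + 16 + 11 + 7 + 3 + 15
nu = 56

56


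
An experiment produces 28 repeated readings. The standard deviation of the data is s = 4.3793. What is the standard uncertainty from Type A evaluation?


u_A = s / sqrt(n)
u_A = 4.3793 / sqrt(28)
u_A = 4.3793 / 5.2915026
u_A = 0.8276

0.8276


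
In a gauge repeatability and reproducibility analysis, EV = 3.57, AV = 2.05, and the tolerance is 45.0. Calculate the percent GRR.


GRR = sqrt(EV^2 + AV^2) = sqrt(3.57^2 + 2.05^2) = 4.116722
%GRR = GRR / tol * 100 = 4.116722 / 45.0 * 100
%GRR = 9.1483

9.1483


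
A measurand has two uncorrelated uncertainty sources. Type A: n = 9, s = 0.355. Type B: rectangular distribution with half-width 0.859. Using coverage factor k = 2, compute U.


u_A = s / sqrt(n) = 0.355 / sqrt(9) = 0.11833333
u_B = half_width / sqrt(3) = 0.859 / sqrt(3) = 0.49594388
uc = sqrt(u_A^2 + u_B^2) = sqrt(0.11833333^2 + 0.49594388^2) = 0.50986578
U = k * uc = 2 * 0.50986578
U = 1.0197

1.0197


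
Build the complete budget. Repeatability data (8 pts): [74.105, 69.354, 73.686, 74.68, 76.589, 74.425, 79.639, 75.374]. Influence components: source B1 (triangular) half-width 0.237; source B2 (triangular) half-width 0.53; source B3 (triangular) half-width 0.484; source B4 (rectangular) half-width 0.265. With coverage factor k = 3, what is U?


mean = (74.105 + 69.354 + 73.686 + 74.68 + 76.589 + 74.425 + 79.639 + 75.374) / 8 = 74.7315
s = sqrt(sum((x - mean)^2)/(n-1)) = 2.8895462
u_A = s / sqrt(n) = 2.8895462 / sqrt(8) = 1.0216089
u_B1 = 0.237 / sqrt(6) = 0.096754845
u_B2 = 0.53 / sqrt(6) = 0.21637159
u_B3 = 0.484 / sqrt(6) = 0.19759217
u_B4 = 0.265 / sqrt(3) = 0.15299782
uc = sqrt(1.0216089^2 + 0.096754845^2 + 0.21637159^2 + 0.19759217^2 + 0.15299782^2) = 1.0781066
U = k * uc = 3 * 1.0781066
U = 3.2343

3.2343


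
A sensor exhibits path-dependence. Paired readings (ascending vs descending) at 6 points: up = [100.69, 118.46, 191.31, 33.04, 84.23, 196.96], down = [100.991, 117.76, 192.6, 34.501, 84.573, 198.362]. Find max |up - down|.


|100.69 - 100.991| = 0.3010
|118.46 - 117.76| = 0.7000
|191.31 - 192.6| = 1.2900
|33.04 - 34.501| = 1.4610
|84.23 - 84.573| = 0.3430
|196.96 - 198.362| = 1.4020
hysteresis = max(diffs) = 1.4610

1.4610


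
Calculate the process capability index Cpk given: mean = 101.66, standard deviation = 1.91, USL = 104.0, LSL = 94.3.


Cpu = (USL - mean) / (3*sigma) = (104.0 - 101.66) / (3*1.91) = 0.4084
Cpl = (mean - LSL) / (3*sigma) = (101.66 - 94.3) / (3*1.91) = 1.2845
Cpk = min(Cpu, Cpl) = 0.4084

0.4084


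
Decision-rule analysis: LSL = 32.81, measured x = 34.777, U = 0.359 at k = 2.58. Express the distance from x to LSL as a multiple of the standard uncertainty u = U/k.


u = U / k = 0.359 / 2.58 = 0.13914729
margin = |LSL - x| = |32.81 - 34.777| = 1.967
z = margin / u = 1.967 / 0.13914729
z = 14.1361

14.1361


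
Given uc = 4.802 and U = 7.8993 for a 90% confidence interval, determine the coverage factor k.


k = U / uc
k = 7.8993 / 4.802
k = 1.645

1.645


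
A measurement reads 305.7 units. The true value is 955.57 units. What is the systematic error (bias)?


Systematic error = measured - true
= 305.7 - 955.57
= -649.8700

-649.8700


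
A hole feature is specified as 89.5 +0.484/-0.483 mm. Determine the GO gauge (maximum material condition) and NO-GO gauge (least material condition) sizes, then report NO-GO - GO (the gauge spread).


GO = nominal - lower_tol (smallest hole = maximum material condition)
GO = 89.5 - 0.483 = 89.017
NO-GO = nominal + upper_tol (largest hole = least material condition)
NO-GO = 89.5 + 0.484 = 89.984
spread = NO-GO - GO = 89.984 - 89.017 = 0.9670

0.9670


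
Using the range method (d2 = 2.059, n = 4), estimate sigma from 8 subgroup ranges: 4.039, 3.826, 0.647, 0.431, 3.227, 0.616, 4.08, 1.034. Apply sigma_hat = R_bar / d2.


R_bar = (4.039 + 3.826 + 0.647 + 0.431 + 3.227 + 0.616 + 4.08 + 1.034) / 8
R_bar = 17.9 / 8 = 2.2375
sigma_hat = R_bar / d2 = 2.2375 / 2.059 = 1.0867

1.0867


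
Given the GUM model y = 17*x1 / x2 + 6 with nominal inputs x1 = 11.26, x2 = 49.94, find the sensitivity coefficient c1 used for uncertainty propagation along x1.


y = 17*x1 / x2 + 6
dy/dx1 = 17/x2
Evaluate at x2 = 49.94: c1 = 17 / 49.94
c1 = 0.3404

0.3404


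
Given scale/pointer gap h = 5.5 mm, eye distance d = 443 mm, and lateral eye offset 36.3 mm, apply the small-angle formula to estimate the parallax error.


error = h * offset / d
= 5.5 * 36.3 / 443
= 0.4507

0.4507


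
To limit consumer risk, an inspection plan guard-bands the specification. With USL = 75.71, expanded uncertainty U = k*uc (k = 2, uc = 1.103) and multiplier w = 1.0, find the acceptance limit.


U = k * uc = 2 * 1.103 = 2.206
guard band g = w * U = 1.0 * 2.206 = 2.206
AL = USL - g = 75.71 - 2.206
AL = 73.5040

73.5040


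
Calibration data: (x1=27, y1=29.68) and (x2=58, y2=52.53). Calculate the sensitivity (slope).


slope = (y2 - y1) / (x2 - x1)
= (52.53 - 29.68) / (58 - 27)
= 22.8500 / 31
= 0.7371

0.7371


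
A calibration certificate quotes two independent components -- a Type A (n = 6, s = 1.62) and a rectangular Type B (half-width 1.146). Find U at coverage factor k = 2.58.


u_A = s / sqrt(n) = 1.62 / sqrt(6) = 0.66136223
u_B = half_width / sqrt(3) = 1.146 / sqrt(3) = 0.66164341
uc = sqrt(u_A^2 + u_B^2) = sqrt(0.66136223^2 + 0.66164341^2) = 0.93550628
U = k * uc = 2.58 * 0.93550628
U = 2.4136

2.4136


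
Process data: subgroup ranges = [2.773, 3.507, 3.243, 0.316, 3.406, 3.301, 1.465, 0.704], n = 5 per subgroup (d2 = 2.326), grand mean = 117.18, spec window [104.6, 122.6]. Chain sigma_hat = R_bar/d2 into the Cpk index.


R_bar = (2.773 + 3.507 + 3.243 + 0.316 + 3.406 + 3.301 + 1.465 + 0.704) / 8 = 2.339375
sigma = R_bar / d2 = 2.339375 / 2.326 = 1.0057502
Cp = (USL - LSL)/(6*sigma) = (122.6 - 104.6)/(6*1.0057502) = 2.9828
Cpu = (122.6 - 117.18)/(3*1.0057502) = 1.7963
Cpl = (117.18 - 104.6)/(3*1.0057502) = 4.1694
Cpk = min(Cpu, Cpl) = 1.7963

1.7963


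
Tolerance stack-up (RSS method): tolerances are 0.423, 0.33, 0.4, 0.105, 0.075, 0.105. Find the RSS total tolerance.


RSS = sqrt(0.423^2 + 0.33^2 + 0.4^2 + 0.105^2 + 0.075^2 + 0.105^2)
= sqrt(0.475504)
= 0.6896

0.6896


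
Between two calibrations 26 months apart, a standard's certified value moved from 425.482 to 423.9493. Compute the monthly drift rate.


rate = (v2 - v1) / months
= (423.9493 - 425.482) / 26
= -1.5327 / 26
= -0.0590

-0.0590


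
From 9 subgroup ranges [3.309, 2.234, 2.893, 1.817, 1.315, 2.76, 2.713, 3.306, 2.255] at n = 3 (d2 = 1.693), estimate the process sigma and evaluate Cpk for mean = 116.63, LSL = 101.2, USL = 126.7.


R_bar = (3.309 + 2.234 + 2.893 + 1.817 + 1.315 + 2.76 + 2.713 + 3.306 + 2.255) / 9 = 2.5113333
sigma = R_bar / d2 = 2.5113333 / 1.693 = 1.4833628
Cp = (USL - LSL)/(6*sigma) = (126.7 - 101.2)/(6*1.4833628) = 2.8651
Cpu = (126.7 - 116.63)/(3*1.4833628) = 2.2629
Cpl = (116.63 - 101.2)/(3*1.4833628) = 3.4673
Cpk = min(Cpu, Cpl) = 2.2629

2.2629


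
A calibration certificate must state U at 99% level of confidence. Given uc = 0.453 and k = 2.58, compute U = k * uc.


U = k * uc
U = 2.58 * 0.453
U = 1.1687

1.1687


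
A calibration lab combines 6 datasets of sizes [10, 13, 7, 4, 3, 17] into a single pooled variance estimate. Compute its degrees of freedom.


nu = sum_i (n_i - 1)
nu = ((10 - 1) + (13 - 1) + (7 - 1) + (4 - 1) + (3 - 1) + (17 - 1))
nu = 9 + 12 + 6 + 3 + 2 + 16
nu = 48

48


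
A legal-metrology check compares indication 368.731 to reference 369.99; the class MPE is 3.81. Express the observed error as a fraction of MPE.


e = indication - reference = 368.731 - 369.99 = -1.2590
|e| = 1.2590
ratio = |e| / MPE = 1.2590 / 3.81
ratio = 0.3304

0.3304


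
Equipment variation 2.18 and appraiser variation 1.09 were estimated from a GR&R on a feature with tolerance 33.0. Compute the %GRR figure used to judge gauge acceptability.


GRR = sqrt(EV^2 + AV^2) = sqrt(2.18^2 + 1.09^2) = 2.4373141
%GRR = GRR / tol * 100 = 2.4373141 / 33.0 * 100
%GRR = 7.3858

7.3858


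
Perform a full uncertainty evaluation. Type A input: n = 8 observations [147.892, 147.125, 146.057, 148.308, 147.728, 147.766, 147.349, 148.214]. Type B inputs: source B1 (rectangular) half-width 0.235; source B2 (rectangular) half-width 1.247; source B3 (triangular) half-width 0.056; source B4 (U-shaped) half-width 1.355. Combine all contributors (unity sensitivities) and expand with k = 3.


mean = (147.892 + 147.125 + 146.057 + 148.308 + 147.728 + 147.766 + 147.349 + 148.214) / 8 = 147.554875
s = sqrt(sum((x - mean)^2)/(n-1)) = 0.72315271
u_A = s / sqrt(n) = 0.72315271 / sqrt(8) = 0.25567309
u_B1 = 0.235 / sqrt(3) = 0.13567731
u_B2 = 1.247 / sqrt(3) = 0.71995579
u_B3 = 0.056 / sqrt(6) = 0.022861904
u_B4 = 1.355 / sqrt(2) = 0.95812969
uc = sqrt(0.25567309^2 + 0.13567731^2 + 0.71995579^2 + 0.022861904^2 + 0.95812969^2) = 1.2331458
U = k * uc = 3 * 1.2331458
U = 3.6994

3.6994


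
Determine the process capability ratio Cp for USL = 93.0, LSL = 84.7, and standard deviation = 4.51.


Cp = (USL - LSL) / (6 * sigma)
= (93.0 - 84.7) / (6 * 4.51)
= 8.3000 / 27.0600
= 0.3067

0.3067


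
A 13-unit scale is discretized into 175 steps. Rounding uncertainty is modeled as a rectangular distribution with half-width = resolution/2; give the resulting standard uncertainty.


resolution = range / divisions
resolution = 13 / 175 = 0.074285714
u_res = resolution / (2*sqrt(3))
u_res = 0.074285714 / 3.4641016
u_res = 0.0214

0.0214


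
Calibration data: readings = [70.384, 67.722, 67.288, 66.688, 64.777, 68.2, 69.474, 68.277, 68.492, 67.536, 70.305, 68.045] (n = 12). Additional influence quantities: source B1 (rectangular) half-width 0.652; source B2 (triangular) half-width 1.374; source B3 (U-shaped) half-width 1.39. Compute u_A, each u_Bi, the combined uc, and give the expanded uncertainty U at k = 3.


mean = (70.384 + 67.722 + 67.288 + 66.688 + 64.777 + 68.2 + 69.474 + 68.277 + 68.492 + 67.536 + 70.305 + 68.045) / 12 = 68.099
s = sqrt(sum((x - mean)^2)/(n-1)) = 1.5468725
u_A = s / sqrt(n) = 1.5468725 / sqrt(12) = 0.44654363
u_B1 = 0.652 / sqrt(3) = 0.37643238
u_B2 = 1.374 / sqrt(6) = 0.56093315
u_B3 = 1.39 / sqrt(2) = 0.98287843
uc = sqrt(0.44654363^2 + 0.37643238^2 + 0.56093315^2 + 0.98287843^2) = 1.2734986
U = k * uc = 3 * 1.2734986
U = 3.8205

3.8205


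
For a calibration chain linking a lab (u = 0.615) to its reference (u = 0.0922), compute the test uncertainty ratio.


TUR = u_lab / u_ref
= 0.615 / 0.0922
= 6.6703

6.6703


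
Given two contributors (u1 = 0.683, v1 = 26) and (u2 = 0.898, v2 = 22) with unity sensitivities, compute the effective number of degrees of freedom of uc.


uc = sqrt(u1^2 + u2^2) = sqrt(0.683^2 + 0.898^2) = 1.1282256
v_eff = uc^4 / (u1^4/v1 + u2^4/v2)
= 1.1282256^4 / (0.683^4/26 + 0.898^4/22)
= 1.6202566 / 0.037928211
v_eff = 42.7190

42.7190


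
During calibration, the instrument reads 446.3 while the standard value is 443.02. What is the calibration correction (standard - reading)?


Correction = standard - reading
= 443.02 - 446.3
= -3.2800

-3.2800


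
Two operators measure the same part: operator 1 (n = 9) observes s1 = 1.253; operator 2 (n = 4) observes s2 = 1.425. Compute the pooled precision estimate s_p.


s_p = sqrt(((n1-1)*s1^2 + (n2-1)*s2^2) / (n1+n2-2))
numerator = (9-1)*1.253^2 + (4-1)*1.425^2 = 12.560072 + 6.091875 = 18.651947
denominator = 9 + 4 - 2 = 11
s_p^2 = 18.651947 / 11 = 1.6956315
s_p = sqrt(1.6956315) = 1.3022

1.3022


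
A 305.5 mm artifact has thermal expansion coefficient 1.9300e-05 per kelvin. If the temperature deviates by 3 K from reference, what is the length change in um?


dL = L * alpha * dT
= 305.5 * 1.9300e-05 * 3
= 0.0176885 mm
dL_um = 0.0176885 * 1000 = 17.6885 um

17.6885


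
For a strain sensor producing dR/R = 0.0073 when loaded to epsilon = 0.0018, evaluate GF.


GF = (dR/R) / epsilon
= 0.0073 / 0.0018
= 4.0556

4.0556
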